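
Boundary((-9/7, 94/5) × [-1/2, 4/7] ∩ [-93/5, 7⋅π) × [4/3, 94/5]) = ∅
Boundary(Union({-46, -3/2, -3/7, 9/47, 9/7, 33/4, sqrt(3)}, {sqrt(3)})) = {-46, -3/2, -3/7, 9/47, 9/7, 33/4, sqrt(3)}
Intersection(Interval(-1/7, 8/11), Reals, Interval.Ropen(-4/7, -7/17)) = EmptySet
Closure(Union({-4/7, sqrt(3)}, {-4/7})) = {-4/7, sqrt(3)}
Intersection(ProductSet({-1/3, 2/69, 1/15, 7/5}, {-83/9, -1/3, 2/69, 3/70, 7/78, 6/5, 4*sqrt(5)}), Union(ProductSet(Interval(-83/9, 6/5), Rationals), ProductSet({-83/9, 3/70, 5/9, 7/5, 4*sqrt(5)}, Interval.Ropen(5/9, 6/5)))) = ProductSet({-1/3, 2/69, 1/15}, {-83/9, -1/3, 2/69, 3/70, 7/78, 6/5})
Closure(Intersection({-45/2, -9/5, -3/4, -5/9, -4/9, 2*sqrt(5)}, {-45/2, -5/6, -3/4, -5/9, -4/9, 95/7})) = {-45/2, -3/4, -5/9, -4/9}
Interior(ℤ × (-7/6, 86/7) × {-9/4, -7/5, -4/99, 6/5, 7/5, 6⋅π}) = ∅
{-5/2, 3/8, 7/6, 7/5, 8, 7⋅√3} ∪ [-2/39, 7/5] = {-5/2, 8, 7⋅√3} ∪ [-2/39, 7/5]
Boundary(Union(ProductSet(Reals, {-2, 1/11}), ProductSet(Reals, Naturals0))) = ProductSet(Reals, Union({-2, 1/11}, Naturals0))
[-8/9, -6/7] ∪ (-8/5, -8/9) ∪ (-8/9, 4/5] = (-8/5, 4/5]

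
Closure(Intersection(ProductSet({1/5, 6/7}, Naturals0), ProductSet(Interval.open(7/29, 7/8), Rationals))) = ProductSet({6/7}, Naturals0)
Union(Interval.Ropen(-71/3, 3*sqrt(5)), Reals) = Interval(-oo, oo)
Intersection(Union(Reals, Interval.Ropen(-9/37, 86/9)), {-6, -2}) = {-6, -2}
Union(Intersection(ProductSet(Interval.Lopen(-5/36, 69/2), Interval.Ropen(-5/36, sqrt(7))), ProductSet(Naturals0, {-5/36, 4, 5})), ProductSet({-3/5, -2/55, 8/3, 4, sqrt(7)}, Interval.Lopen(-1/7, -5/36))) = Union(ProductSet({-3/5, -2/55, 8/3, 4, sqrt(7)}, Interval.Lopen(-1/7, -5/36)), ProductSet(Range(0, 35, 1), {-5/36}))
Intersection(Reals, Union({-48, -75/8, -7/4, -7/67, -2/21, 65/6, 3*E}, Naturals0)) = Union({-48, -75/8, -7/4, -7/67, -2/21, 65/6, 3*E}, Naturals0)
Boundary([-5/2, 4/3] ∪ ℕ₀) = {-5/2, 4/3} ∪ (ℕ₀ \ (-5/2, 4/3))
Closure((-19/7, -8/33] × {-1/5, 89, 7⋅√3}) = [-19/7, -8/33] × {-1/5, 89, 7⋅√3}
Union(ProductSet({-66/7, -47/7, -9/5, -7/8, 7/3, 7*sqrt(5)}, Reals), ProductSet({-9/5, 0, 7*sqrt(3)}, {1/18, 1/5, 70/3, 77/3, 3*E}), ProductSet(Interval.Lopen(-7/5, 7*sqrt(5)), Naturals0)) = Union(ProductSet({-9/5, 0, 7*sqrt(3)}, {1/18, 1/5, 70/3, 77/3, 3*E}), ProductSet({-66/7, -47/7, -9/5, -7/8, 7/3, 7*sqrt(5)}, Reals), ProductSet(Interval.Lopen(-7/5, 7*sqrt(5)), Naturals0))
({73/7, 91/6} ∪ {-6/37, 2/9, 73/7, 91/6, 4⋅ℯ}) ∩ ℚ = {-6/37, 2/9, 73/7, 91/6}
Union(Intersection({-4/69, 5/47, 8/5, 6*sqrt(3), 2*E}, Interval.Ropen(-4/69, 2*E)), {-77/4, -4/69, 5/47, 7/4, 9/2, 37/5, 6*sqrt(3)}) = {-77/4, -4/69, 5/47, 8/5, 7/4, 9/2, 37/5, 6*sqrt(3)}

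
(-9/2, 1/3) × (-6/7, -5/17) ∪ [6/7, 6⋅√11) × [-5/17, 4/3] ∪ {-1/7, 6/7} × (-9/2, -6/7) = ({-1/7, 6/7} × (-9/2, -6/7)) ∪ ((-9/2, 1/3) × (-6/7, -5/17)) ∪ ([6/7, 6⋅√11) × [-5/17, 4/3])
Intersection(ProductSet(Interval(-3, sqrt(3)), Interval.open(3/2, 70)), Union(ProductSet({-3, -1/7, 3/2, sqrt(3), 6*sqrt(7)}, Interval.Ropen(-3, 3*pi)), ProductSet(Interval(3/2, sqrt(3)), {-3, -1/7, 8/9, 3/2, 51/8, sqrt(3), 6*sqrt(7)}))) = Union(ProductSet({-3, -1/7, 3/2, sqrt(3)}, Interval.open(3/2, 3*pi)), ProductSet(Interval(3/2, sqrt(3)), {51/8, sqrt(3), 6*sqrt(7)}))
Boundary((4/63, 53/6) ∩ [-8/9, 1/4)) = {4/63, 1/4}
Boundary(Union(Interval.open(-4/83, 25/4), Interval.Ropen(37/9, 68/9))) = {-4/83, 68/9}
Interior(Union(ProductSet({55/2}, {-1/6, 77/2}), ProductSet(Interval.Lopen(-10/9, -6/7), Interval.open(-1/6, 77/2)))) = ProductSet(Interval.open(-10/9, -6/7), Interval.open(-1/6, 77/2))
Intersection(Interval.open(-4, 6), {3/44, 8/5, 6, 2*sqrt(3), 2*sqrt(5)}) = {3/44, 8/5, 2*sqrt(3), 2*sqrt(5)}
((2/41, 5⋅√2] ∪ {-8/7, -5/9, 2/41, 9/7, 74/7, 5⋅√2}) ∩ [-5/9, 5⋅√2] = {-5/9} ∪ [2/41, 5⋅√2]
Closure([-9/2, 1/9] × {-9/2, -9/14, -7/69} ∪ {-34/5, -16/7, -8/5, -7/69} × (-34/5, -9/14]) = ([-9/2, 1/9] × {-9/2, -9/14, -7/69}) ∪ ({-34/5, -16/7, -8/5, -7/69} × [-34/5, -9/14])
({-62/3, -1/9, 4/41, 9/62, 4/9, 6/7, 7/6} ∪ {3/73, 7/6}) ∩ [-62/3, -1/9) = {-62/3}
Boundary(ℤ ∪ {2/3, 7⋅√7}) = ℤ ∪ {2/3, 7⋅√7}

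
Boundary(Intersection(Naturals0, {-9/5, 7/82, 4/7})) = EmptySet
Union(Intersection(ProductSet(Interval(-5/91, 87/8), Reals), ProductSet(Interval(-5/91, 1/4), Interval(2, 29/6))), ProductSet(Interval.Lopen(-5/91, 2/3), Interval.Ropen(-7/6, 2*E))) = Union(ProductSet(Interval(-5/91, 1/4), Interval(2, 29/6)), ProductSet(Interval.Lopen(-5/91, 2/3), Interval.Ropen(-7/6, 2*E)))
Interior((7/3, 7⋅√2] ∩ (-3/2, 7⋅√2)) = (7/3, 7⋅√2)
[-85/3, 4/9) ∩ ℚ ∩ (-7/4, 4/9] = ℚ ∩ (-7/4, 4/9)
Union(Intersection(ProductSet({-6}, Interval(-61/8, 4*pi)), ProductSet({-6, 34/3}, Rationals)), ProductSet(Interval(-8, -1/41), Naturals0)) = Union(ProductSet({-6}, Intersection(Interval(-61/8, 4*pi), Rationals)), ProductSet(Interval(-8, -1/41), Naturals0))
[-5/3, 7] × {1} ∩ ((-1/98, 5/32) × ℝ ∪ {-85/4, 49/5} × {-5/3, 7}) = (-1/98, 5/32) × {1}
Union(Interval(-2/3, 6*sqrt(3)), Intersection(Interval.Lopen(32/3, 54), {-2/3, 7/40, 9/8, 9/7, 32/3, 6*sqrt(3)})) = Interval(-2/3, 6*sqrt(3))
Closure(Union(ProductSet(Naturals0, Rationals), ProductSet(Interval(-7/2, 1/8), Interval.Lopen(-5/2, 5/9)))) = Union(ProductSet(Complement(Naturals0, Interval.open(-7/2, 1/8)), Reals), ProductSet(Interval(-7/2, 1/8), Interval(-5/2, 5/9)), ProductSet(Naturals0, Union(Interval(-oo, -5/2), Interval(5/9, oo), Rationals)))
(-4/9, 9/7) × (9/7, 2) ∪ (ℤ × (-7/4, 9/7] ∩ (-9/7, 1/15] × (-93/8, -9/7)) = ({-1, 0} × (-7/4, -9/7)) ∪ ((-4/9, 9/7) × (9/7, 2))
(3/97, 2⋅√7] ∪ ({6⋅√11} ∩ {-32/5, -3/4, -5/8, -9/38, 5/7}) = (3/97, 2⋅√7]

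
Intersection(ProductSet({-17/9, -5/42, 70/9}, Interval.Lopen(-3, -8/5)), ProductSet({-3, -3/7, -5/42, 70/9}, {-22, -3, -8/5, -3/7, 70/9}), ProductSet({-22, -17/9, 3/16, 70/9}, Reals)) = ProductSet({70/9}, {-8/5})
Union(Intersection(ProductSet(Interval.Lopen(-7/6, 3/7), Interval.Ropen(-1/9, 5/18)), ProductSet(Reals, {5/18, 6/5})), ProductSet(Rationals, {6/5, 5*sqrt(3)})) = ProductSet(Rationals, {6/5, 5*sqrt(3)})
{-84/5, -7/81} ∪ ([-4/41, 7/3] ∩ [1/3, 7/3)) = {-84/5, -7/81} ∪ [1/3, 7/3)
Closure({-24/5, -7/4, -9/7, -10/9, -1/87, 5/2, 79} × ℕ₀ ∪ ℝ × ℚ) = ℝ × ℝ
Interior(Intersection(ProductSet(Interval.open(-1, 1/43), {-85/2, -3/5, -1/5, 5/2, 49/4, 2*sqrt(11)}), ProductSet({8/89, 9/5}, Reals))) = EmptySet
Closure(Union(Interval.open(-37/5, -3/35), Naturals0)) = Union(Complement(Naturals0, Interval.open(-37/5, -3/35)), Interval(-37/5, -3/35), Naturals0)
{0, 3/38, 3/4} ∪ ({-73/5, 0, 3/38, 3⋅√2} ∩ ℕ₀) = {0, 3/38, 3/4}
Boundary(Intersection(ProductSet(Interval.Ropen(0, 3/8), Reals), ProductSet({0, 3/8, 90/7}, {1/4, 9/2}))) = ProductSet({0}, {1/4, 9/2})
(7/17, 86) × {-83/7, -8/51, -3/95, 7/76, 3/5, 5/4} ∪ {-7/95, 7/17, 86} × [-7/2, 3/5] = ({-7/95, 7/17, 86} × [-7/2, 3/5]) ∪ ((7/17, 86) × {-83/7, -8/51, -3/95, 7/76, 3/5, 5/4})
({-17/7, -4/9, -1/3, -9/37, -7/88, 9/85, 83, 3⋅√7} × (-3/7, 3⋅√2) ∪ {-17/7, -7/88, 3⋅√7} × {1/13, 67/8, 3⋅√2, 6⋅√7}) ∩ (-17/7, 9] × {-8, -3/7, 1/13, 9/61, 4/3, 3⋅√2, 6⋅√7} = ({-4/9, -1/3, -9/37, -7/88, 9/85, 3⋅√7} × {1/13, 9/61, 4/3}) ∪ ({-7/88, 3⋅√7} × {1/13, 3⋅√2, 6⋅√7})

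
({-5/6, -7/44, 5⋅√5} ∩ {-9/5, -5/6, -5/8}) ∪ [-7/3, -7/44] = [-7/3, -7/44]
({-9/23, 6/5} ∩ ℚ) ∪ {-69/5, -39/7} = {-69/5, -39/7, -9/23, 6/5}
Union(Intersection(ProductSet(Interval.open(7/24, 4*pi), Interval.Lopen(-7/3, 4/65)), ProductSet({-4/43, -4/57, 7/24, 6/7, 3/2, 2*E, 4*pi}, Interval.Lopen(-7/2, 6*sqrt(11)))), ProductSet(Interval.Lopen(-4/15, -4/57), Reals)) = Union(ProductSet({6/7, 3/2, 2*E}, Interval.Lopen(-7/3, 4/65)), ProductSet(Interval.Lopen(-4/15, -4/57), Reals))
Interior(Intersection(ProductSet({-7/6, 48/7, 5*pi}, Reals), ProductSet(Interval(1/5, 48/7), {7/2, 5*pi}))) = EmptySet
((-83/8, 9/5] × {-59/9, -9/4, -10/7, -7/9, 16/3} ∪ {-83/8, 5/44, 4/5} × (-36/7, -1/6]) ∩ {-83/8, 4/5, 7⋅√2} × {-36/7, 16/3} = {4/5} × {16/3}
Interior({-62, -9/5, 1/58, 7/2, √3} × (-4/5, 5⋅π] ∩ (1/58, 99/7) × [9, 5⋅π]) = ∅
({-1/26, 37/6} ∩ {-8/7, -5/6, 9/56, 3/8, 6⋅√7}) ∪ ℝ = ℝ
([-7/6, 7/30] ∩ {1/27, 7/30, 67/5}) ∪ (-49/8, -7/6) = (-49/8, -7/6) ∪ {1/27, 7/30}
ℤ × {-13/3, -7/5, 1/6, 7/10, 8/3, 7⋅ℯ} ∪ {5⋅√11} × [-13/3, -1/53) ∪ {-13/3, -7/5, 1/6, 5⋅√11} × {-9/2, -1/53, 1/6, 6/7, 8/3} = (ℤ × {-13/3, -7/5, 1/6, 7/10, 8/3, 7⋅ℯ}) ∪ ({5⋅√11} × [-13/3, -1/53)) ∪ ({-13/3, -7/5, 1/6, 5⋅√11} × {-9/2, -1/53, 1/6, 6/7, 8/3})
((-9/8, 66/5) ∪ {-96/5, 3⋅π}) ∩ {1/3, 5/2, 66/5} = {1/3, 5/2}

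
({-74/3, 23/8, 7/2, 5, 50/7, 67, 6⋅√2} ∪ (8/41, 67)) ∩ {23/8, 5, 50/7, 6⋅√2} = {23/8, 5, 50/7, 6⋅√2}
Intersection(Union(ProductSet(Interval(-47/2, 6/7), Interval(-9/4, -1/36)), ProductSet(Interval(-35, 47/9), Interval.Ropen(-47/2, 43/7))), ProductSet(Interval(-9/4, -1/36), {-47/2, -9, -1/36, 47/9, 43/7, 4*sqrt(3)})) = ProductSet(Interval(-9/4, -1/36), {-47/2, -9, -1/36, 47/9})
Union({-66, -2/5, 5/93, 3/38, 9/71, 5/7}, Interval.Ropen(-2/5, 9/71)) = Union({-66, 5/7}, Interval(-2/5, 9/71))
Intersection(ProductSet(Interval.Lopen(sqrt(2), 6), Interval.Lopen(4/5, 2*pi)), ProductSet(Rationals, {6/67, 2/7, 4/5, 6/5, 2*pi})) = ProductSet(Intersection(Interval.Lopen(sqrt(2), 6), Rationals), {6/5, 2*pi})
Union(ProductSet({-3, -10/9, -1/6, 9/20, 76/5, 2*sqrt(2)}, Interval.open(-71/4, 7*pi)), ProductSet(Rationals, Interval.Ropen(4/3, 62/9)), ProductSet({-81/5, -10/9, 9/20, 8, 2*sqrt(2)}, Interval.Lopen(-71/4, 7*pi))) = Union(ProductSet({-81/5, -10/9, 9/20, 8, 2*sqrt(2)}, Interval.Lopen(-71/4, 7*pi)), ProductSet({-3, -10/9, -1/6, 9/20, 76/5, 2*sqrt(2)}, Interval.open(-71/4, 7*pi)), ProductSet(Rationals, Interval.Ropen(4/3, 62/9)))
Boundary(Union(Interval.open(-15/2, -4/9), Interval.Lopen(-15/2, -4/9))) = {-15/2, -4/9}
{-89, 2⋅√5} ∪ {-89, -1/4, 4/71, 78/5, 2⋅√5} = {-89, -1/4, 4/71, 78/5, 2⋅√5}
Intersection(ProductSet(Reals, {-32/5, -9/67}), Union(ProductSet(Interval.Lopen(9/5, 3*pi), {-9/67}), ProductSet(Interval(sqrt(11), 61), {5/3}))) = ProductSet(Interval.Lopen(9/5, 3*pi), {-9/67})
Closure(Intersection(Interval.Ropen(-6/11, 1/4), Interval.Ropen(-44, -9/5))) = EmptySet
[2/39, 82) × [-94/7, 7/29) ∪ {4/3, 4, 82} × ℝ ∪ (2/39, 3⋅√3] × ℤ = ({4/3, 4, 82} × ℝ) ∪ ([2/39, 82) × [-94/7, 7/29)) ∪ ((2/39, 3⋅√3] × ℤ)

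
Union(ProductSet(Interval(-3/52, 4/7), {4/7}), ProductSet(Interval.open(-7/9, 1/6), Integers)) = Union(ProductSet(Interval.open(-7/9, 1/6), Integers), ProductSet(Interval(-3/52, 4/7), {4/7}))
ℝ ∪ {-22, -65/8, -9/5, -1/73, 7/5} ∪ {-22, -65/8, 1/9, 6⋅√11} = ℝ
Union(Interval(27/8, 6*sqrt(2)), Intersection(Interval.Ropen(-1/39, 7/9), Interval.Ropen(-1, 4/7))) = Union(Interval.Ropen(-1/39, 4/7), Interval(27/8, 6*sqrt(2)))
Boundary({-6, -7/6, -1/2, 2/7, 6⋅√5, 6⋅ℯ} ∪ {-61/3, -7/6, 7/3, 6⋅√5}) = {-61/3, -6, -7/6, -1/2, 2/7, 7/3, 6⋅√5, 6⋅ℯ}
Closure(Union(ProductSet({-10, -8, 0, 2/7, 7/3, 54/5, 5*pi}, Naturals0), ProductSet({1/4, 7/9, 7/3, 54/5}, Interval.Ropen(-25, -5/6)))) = Union(ProductSet({1/4, 7/9, 7/3, 54/5}, Interval(-25, -5/6)), ProductSet({-10, -8, 0, 2/7, 7/3, 54/5, 5*pi}, Naturals0))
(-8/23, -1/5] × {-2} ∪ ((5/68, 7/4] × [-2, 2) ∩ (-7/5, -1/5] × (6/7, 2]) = (-8/23, -1/5] × {-2}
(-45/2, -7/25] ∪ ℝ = (-∞, ∞)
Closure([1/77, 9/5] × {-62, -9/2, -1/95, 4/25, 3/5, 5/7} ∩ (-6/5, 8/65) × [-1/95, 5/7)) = [1/77, 8/65] × {-1/95, 4/25, 3/5}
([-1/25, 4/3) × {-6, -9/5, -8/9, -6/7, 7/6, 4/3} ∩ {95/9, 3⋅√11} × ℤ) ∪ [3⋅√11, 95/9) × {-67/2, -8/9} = [3⋅√11, 95/9) × {-67/2, -8/9}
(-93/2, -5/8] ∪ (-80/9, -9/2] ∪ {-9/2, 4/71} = (-93/2, -5/8] ∪ {4/71}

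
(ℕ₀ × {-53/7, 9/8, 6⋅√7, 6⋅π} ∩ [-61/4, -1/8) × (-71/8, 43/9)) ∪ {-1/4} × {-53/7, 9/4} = {-1/4} × {-53/7, 9/4}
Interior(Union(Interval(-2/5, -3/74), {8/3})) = Interval.open(-2/5, -3/74)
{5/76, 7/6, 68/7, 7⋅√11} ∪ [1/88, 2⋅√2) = [1/88, 2⋅√2) ∪ {68/7, 7⋅√11}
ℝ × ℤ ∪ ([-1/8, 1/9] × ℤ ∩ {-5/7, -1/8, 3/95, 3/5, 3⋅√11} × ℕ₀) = ℝ × ℤ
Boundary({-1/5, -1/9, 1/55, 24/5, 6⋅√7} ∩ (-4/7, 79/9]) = {-1/5, -1/9, 1/55, 24/5}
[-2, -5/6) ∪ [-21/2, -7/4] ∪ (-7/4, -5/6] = [-21/2, -5/6]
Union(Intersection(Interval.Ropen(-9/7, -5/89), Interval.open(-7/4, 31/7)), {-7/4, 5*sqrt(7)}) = Union({-7/4, 5*sqrt(7)}, Interval.Ropen(-9/7, -5/89))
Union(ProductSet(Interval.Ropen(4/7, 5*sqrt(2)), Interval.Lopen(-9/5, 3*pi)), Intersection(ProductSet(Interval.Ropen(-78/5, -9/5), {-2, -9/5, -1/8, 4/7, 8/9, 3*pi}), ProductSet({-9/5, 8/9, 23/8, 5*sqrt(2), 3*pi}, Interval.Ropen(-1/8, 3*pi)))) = ProductSet(Interval.Ropen(4/7, 5*sqrt(2)), Interval.Lopen(-9/5, 3*pi))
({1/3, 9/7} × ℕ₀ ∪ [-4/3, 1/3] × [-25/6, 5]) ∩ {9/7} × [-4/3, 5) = {9/7} × {0, 1, …, 4}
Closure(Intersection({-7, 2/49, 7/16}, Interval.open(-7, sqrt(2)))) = {2/49, 7/16}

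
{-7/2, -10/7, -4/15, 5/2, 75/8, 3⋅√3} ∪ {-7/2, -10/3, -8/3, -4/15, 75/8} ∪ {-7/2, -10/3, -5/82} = {-7/2, -10/3, -8/3, -10/7, -4/15, -5/82, 5/2, 75/8, 3⋅√3}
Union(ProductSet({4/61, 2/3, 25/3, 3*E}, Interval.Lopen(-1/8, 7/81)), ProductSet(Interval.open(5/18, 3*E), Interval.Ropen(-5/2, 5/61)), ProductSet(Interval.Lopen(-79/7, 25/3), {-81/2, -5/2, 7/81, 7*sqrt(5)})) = Union(ProductSet({4/61, 2/3, 25/3, 3*E}, Interval.Lopen(-1/8, 7/81)), ProductSet(Interval.Lopen(-79/7, 25/3), {-81/2, -5/2, 7/81, 7*sqrt(5)}), ProductSet(Interval.open(5/18, 3*E), Interval.Ropen(-5/2, 5/61)))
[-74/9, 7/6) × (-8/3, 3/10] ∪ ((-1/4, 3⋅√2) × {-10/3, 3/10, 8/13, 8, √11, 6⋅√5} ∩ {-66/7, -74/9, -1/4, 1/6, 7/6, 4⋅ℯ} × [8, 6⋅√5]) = ({1/6, 7/6} × {8, 6⋅√5}) ∪ ([-74/9, 7/6) × (-8/3, 3/10])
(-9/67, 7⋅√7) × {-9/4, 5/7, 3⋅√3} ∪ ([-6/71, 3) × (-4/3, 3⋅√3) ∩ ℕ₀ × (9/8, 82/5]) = ({0, 1, 2} × (9/8, 3⋅√3)) ∪ ((-9/67, 7⋅√7) × {-9/4, 5/7, 3⋅√3})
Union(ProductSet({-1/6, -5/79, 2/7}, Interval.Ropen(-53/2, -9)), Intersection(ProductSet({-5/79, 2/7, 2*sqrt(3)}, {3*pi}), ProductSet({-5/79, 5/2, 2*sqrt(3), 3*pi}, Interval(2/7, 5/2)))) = ProductSet({-1/6, -5/79, 2/7}, Interval.Ropen(-53/2, -9))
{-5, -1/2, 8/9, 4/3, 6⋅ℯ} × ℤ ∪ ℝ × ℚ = ℝ × ℚ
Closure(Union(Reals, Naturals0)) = Reals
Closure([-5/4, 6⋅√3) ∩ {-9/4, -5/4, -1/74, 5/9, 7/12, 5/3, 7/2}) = {-5/4, -1/74, 5/9, 7/12, 5/3, 7/2}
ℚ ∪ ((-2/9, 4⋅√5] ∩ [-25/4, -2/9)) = ℚ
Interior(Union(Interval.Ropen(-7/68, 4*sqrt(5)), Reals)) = Interval(-oo, oo)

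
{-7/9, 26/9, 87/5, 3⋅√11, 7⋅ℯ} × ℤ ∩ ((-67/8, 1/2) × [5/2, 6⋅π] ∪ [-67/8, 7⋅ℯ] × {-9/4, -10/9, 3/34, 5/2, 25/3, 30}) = ({-7/9} × {3, 4, …, 18}) ∪ ({-7/9, 26/9, 87/5, 3⋅√11, 7⋅ℯ} × {30})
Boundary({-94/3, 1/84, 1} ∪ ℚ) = ℝ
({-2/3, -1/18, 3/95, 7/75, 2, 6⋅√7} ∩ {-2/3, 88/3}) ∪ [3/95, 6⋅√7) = {-2/3} ∪ [3/95, 6⋅√7)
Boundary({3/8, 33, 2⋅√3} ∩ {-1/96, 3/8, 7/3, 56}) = {3/8}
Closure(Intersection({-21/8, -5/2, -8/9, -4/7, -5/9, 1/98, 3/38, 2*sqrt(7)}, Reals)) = {-21/8, -5/2, -8/9, -4/7, -5/9, 1/98, 3/38, 2*sqrt(7)}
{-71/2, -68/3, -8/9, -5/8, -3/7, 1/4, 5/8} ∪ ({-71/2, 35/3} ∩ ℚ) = {-71/2, -68/3, -8/9, -5/8, -3/7, 1/4, 5/8, 35/3}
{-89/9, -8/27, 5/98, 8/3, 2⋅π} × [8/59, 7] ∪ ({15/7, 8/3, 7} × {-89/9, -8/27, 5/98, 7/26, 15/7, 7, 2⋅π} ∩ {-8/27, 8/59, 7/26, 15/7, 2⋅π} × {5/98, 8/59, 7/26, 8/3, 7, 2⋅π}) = ({15/7} × {5/98, 7/26, 7, 2⋅π}) ∪ ({-89/9, -8/27, 5/98, 8/3, 2⋅π} × [8/59, 7])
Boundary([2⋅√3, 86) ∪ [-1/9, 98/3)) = {-1/9, 86}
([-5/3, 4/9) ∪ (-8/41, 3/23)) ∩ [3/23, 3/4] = [3/23, 4/9)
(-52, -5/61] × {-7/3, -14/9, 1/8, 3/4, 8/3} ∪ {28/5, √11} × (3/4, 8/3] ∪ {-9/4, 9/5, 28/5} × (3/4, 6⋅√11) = ({28/5, √11} × (3/4, 8/3]) ∪ ((-52, -5/61] × {-7/3, -14/9, 1/8, 3/4, 8/3}) ∪ ({-9/4, 9/5, 28/5} × (3/4, 6⋅√11))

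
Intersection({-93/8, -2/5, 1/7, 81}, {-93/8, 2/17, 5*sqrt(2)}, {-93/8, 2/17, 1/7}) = {-93/8}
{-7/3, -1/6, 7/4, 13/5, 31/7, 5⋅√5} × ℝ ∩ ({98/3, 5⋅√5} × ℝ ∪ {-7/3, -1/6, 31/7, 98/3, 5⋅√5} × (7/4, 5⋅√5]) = ({5⋅√5} × ℝ) ∪ ({-7/3, -1/6, 31/7, 5⋅√5} × (7/4, 5⋅√5])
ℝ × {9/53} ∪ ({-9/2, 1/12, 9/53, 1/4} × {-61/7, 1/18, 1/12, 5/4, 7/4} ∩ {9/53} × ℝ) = (ℝ × {9/53}) ∪ ({9/53} × {-61/7, 1/18, 1/12, 5/4, 7/4})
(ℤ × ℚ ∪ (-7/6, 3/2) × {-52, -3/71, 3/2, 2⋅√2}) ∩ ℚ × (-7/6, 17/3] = (ℤ × (ℚ ∩ (-7/6, 17/3])) ∪ ((ℚ ∩ (-7/6, 3/2)) × {-3/71, 3/2, 2⋅√2})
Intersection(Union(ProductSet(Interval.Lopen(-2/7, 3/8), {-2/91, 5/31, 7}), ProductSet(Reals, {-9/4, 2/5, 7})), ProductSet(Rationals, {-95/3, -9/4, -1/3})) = ProductSet(Rationals, {-9/4})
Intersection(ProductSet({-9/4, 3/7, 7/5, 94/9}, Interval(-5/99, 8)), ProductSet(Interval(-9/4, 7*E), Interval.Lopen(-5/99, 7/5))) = ProductSet({-9/4, 3/7, 7/5, 94/9}, Interval.Lopen(-5/99, 7/5))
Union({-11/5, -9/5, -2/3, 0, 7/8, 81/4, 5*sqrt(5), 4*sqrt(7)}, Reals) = Reals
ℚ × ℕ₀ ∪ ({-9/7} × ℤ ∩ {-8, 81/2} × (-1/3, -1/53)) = ℚ × ℕ₀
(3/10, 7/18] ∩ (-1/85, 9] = (3/10, 7/18]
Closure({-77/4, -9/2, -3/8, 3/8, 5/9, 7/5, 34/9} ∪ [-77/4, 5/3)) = [-77/4, 5/3] ∪ {34/9}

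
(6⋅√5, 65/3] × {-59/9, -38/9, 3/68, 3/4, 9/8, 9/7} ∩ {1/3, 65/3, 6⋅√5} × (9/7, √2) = ∅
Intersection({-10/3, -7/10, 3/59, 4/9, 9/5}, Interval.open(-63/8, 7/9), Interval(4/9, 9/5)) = {4/9}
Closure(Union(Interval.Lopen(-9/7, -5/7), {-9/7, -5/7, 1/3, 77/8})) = Union({1/3, 77/8}, Interval(-9/7, -5/7))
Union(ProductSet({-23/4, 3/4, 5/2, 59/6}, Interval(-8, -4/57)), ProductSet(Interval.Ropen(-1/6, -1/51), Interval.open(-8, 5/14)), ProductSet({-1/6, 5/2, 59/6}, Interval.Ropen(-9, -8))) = Union(ProductSet({-1/6, 5/2, 59/6}, Interval.Ropen(-9, -8)), ProductSet({-23/4, 3/4, 5/2, 59/6}, Interval(-8, -4/57)), ProductSet(Interval.Ropen(-1/6, -1/51), Interval.open(-8, 5/14)))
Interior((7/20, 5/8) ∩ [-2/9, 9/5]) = (7/20, 5/8)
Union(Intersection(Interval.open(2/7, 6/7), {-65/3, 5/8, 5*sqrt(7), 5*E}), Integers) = Union({5/8}, Integers)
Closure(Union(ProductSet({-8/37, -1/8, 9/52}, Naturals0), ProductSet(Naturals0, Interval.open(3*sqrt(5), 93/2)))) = Union(ProductSet({-8/37, -1/8, 9/52}, Naturals0), ProductSet(Naturals0, Interval(3*sqrt(5), 93/2)))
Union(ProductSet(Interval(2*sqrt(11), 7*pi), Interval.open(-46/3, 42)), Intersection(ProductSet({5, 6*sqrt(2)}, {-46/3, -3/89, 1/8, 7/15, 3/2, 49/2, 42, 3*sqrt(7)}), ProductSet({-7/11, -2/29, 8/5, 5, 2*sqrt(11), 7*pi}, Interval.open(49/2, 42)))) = ProductSet(Interval(2*sqrt(11), 7*pi), Interval.open(-46/3, 42))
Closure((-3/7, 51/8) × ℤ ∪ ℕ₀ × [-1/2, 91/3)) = ([-3/7, 51/8] × ℤ) ∪ (ℕ₀ × [-1/2, 91/3])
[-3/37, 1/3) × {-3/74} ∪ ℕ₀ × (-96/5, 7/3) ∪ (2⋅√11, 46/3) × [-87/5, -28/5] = (ℕ₀ × (-96/5, 7/3)) ∪ ([-3/37, 1/3) × {-3/74}) ∪ ((2⋅√11, 46/3) × [-87/5, -28/5])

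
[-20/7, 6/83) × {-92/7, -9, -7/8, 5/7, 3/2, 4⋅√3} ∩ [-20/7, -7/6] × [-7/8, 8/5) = [-20/7, -7/6] × {-7/8, 5/7, 3/2}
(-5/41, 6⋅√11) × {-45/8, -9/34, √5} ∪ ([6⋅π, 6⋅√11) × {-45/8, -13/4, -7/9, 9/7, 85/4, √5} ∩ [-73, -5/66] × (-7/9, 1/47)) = (-5/41, 6⋅√11) × {-45/8, -9/34, √5}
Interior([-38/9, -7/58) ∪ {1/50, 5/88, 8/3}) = (-38/9, -7/58)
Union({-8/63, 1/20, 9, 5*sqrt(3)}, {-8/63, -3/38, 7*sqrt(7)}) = {-8/63, -3/38, 1/20, 9, 5*sqrt(3), 7*sqrt(7)}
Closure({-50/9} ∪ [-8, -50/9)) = [-8, -50/9]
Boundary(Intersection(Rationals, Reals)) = Reals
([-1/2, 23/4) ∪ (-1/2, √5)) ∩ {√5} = {√5}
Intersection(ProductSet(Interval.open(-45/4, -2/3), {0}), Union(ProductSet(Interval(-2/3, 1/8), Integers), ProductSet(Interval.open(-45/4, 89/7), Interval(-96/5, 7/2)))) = ProductSet(Interval.open(-45/4, -2/3), {0})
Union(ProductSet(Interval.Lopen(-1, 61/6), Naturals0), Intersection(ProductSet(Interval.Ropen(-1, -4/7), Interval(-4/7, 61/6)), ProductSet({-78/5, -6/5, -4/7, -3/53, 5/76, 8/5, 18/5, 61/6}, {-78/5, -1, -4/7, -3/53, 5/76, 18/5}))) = ProductSet(Interval.Lopen(-1, 61/6), Naturals0)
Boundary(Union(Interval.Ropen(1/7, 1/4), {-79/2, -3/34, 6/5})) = {-79/2, -3/34, 1/7, 1/4, 6/5}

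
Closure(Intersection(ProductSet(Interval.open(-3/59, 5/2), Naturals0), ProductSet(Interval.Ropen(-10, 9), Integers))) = ProductSet(Interval(-3/59, 5/2), Naturals0)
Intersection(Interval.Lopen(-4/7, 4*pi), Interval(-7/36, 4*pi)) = Interval(-7/36, 4*pi)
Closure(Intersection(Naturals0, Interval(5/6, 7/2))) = Range(1, 4, 1)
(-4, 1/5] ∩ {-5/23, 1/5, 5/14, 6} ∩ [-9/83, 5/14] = {1/5}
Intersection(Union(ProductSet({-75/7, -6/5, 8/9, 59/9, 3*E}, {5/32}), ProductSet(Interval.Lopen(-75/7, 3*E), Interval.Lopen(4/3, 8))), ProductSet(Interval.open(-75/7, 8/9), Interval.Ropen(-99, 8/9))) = ProductSet({-6/5}, {5/32})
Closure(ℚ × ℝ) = ℝ × ℝ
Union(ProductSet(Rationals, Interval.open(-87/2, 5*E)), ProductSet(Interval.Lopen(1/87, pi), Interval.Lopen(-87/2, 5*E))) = Union(ProductSet(Interval.Lopen(1/87, pi), Interval.Lopen(-87/2, 5*E)), ProductSet(Rationals, Interval.open(-87/2, 5*E)))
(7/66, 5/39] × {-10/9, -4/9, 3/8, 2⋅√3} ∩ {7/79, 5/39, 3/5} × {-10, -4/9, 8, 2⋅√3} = {5/39} × {-4/9, 2⋅√3}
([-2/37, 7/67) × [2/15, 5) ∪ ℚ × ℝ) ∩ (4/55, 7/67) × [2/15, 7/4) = (4/55, 7/67) × [2/15, 7/4)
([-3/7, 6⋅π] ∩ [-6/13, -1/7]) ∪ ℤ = ℤ ∪ [-3/7, -1/7]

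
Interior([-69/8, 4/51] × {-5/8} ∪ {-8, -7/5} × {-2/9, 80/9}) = ∅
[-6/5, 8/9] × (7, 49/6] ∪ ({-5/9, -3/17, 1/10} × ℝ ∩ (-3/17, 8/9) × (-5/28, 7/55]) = ({1/10} × (-5/28, 7/55]) ∪ ([-6/5, 8/9] × (7, 49/6])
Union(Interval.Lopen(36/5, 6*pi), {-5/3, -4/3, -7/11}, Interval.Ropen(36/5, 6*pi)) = Union({-5/3, -4/3, -7/11}, Interval(36/5, 6*pi))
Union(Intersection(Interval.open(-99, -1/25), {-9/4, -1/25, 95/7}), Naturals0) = Union({-9/4}, Naturals0)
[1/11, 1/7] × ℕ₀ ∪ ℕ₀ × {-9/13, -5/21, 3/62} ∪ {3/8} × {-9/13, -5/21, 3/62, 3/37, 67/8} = (ℕ₀ × {-9/13, -5/21, 3/62}) ∪ ([1/11, 1/7] × ℕ₀) ∪ ({3/8} × {-9/13, -5/21, 3/62, 3/37, 67/8})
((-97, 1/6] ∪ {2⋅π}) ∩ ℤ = {-96, -95, …, 0}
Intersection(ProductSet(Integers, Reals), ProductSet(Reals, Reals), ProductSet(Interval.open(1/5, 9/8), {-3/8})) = ProductSet(Range(1, 2, 1), {-3/8})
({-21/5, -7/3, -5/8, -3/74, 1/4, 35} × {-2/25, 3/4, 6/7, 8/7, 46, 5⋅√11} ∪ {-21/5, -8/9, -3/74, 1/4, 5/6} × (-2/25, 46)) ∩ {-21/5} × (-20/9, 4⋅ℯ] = {-21/5} × [-2/25, 4⋅ℯ]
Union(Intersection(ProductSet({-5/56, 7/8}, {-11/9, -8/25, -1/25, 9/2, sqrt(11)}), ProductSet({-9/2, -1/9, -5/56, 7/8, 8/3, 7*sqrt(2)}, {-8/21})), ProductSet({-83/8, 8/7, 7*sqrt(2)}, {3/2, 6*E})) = ProductSet({-83/8, 8/7, 7*sqrt(2)}, {3/2, 6*E})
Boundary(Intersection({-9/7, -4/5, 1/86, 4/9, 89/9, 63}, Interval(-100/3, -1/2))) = {-9/7, -4/5}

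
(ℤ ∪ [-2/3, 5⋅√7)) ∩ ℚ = ℤ ∪ (ℚ ∩ [-2/3, 5⋅√7))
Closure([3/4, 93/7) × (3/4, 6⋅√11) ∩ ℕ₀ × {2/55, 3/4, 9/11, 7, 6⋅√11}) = {1, 2, …, 13} × {9/11, 7}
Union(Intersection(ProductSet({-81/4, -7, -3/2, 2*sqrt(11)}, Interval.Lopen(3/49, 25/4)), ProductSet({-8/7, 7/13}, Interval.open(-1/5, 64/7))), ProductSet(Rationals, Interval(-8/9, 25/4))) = ProductSet(Rationals, Interval(-8/9, 25/4))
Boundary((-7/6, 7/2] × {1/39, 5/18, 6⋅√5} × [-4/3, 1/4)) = [-7/6, 7/2] × {1/39, 5/18, 6⋅√5} × [-4/3, 1/4]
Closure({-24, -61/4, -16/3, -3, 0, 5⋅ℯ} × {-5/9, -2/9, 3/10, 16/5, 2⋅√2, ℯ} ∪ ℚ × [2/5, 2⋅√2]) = (ℝ × [2/5, 2⋅√2]) ∪ ({-24, -61/4, -16/3, -3, 0, 5⋅ℯ} × {-5/9, -2/9, 3/10, 16/5, 2⋅√2, ℯ})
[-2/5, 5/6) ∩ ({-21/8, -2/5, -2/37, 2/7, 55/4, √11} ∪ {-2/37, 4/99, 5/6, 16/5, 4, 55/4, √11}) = {-2/5, -2/37, 4/99, 2/7}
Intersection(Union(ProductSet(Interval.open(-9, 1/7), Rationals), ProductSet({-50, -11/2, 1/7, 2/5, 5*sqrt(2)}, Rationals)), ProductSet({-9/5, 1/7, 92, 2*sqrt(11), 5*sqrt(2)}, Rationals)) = ProductSet({-9/5, 1/7, 5*sqrt(2)}, Rationals)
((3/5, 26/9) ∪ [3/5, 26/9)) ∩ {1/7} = ∅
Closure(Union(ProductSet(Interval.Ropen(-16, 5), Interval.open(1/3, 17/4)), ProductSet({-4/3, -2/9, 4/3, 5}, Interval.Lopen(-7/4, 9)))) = Union(ProductSet({-16, 5}, Interval(1/3, 17/4)), ProductSet({-4/3, -2/9, 4/3, 5}, Interval(-7/4, 9)), ProductSet(Interval(-16, 5), {1/3, 17/4}), ProductSet(Interval.Ropen(-16, 5), Interval.open(1/3, 17/4)))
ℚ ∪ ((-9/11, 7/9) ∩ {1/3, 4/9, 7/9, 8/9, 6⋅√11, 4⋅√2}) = ℚ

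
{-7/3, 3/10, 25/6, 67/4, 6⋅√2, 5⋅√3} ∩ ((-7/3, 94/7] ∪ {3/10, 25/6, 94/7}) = {3/10, 25/6, 6⋅√2, 5⋅√3}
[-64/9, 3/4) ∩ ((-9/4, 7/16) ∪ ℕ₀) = (-9/4, 7/16) ∪ {0}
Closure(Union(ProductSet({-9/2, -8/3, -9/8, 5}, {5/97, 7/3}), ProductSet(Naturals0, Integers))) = Union(ProductSet({-9/2, -8/3, -9/8, 5}, {5/97, 7/3}), ProductSet(Naturals0, Integers))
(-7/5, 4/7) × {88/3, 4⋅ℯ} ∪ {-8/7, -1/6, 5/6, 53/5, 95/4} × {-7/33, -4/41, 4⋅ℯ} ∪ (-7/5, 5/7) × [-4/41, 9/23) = ((-7/5, 4/7) × {88/3, 4⋅ℯ}) ∪ ((-7/5, 5/7) × [-4/41, 9/23)) ∪ ({-8/7, -1/6, 5/6, 53/5, 95/4} × {-7/33, -4/41, 4⋅ℯ})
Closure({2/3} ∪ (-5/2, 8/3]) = [-5/2, 8/3]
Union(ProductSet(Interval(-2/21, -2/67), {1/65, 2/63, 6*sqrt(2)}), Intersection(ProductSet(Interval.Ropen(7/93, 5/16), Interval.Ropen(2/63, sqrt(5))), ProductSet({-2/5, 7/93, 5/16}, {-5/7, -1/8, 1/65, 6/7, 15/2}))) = Union(ProductSet({7/93}, {6/7}), ProductSet(Interval(-2/21, -2/67), {1/65, 2/63, 6*sqrt(2)}))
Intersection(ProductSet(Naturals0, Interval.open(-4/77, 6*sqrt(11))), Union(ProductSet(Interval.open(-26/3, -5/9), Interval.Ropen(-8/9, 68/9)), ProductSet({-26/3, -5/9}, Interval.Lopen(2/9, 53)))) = EmptySet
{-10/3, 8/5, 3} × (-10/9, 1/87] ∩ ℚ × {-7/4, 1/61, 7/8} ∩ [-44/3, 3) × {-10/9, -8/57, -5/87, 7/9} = ∅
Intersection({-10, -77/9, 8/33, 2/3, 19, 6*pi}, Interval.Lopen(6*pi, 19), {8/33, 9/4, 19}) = {19}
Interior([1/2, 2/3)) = (1/2, 2/3)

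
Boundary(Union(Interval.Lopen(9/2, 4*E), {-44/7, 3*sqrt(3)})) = {-44/7, 9/2, 4*E}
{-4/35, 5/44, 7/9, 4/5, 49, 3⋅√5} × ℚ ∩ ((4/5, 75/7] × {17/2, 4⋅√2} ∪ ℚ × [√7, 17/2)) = ({3⋅√5} × {17/2}) ∪ ({-4/35, 5/44, 7/9, 4/5, 49} × (ℚ ∩ [√7, 17/2)))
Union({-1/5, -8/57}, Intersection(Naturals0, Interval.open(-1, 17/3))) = Union({-1/5, -8/57}, Range(0, 6, 1))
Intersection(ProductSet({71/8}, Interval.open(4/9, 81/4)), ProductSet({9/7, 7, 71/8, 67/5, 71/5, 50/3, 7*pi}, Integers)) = ProductSet({71/8}, Range(1, 21, 1))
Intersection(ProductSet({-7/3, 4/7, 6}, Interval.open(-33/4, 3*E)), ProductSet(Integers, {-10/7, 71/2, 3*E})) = ProductSet({6}, {-10/7})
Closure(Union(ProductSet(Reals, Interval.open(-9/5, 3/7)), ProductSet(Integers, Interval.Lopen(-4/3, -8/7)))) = ProductSet(Reals, Interval(-9/5, 3/7))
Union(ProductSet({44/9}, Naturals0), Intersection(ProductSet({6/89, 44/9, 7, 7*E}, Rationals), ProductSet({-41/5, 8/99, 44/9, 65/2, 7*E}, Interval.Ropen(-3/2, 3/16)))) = Union(ProductSet({44/9}, Naturals0), ProductSet({44/9, 7*E}, Intersection(Interval.Ropen(-3/2, 3/16), Rationals)))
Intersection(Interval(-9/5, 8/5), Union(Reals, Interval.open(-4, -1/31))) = Interval(-9/5, 8/5)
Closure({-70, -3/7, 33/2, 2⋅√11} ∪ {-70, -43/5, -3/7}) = {-70, -43/5, -3/7, 33/2, 2⋅√11}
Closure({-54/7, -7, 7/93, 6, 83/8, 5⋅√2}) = {-54/7, -7, 7/93, 6, 83/8, 5⋅√2}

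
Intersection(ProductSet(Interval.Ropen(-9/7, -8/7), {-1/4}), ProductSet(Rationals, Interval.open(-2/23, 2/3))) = EmptySet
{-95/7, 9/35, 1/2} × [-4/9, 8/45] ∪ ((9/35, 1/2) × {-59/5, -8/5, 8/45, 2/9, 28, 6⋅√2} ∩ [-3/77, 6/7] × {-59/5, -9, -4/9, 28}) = ((9/35, 1/2) × {-59/5, 28}) ∪ ({-95/7, 9/35, 1/2} × [-4/9, 8/45])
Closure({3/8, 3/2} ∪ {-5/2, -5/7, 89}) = {-5/2, -5/7, 3/8, 3/2, 89}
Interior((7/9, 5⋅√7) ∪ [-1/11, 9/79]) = (-1/11, 9/79) ∪ (7/9, 5⋅√7)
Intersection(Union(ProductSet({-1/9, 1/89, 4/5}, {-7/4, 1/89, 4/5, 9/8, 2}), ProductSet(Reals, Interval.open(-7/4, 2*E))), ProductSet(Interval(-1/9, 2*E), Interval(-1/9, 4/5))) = ProductSet(Interval(-1/9, 2*E), Interval(-1/9, 4/5))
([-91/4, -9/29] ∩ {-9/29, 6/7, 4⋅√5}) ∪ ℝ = ℝ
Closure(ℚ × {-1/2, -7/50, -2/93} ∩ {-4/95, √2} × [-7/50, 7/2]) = {-4/95} × {-7/50, -2/93}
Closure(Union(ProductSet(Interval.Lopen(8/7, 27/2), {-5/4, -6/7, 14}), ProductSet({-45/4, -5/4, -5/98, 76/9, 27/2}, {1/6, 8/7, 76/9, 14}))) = Union(ProductSet({-45/4, -5/4, -5/98, 76/9, 27/2}, {1/6, 8/7, 76/9, 14}), ProductSet(Interval(8/7, 27/2), {-5/4, -6/7, 14}))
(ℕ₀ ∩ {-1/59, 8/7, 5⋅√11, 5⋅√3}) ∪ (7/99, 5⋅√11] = (7/99, 5⋅√11]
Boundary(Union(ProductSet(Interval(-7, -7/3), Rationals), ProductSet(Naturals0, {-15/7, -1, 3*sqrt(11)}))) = Union(ProductSet(Interval(-7, -7/3), Reals), ProductSet(Naturals0, {-15/7, -1, 3*sqrt(11)}))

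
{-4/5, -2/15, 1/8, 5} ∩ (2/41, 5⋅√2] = {1/8, 5}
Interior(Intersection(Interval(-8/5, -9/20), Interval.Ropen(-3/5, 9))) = Interval.open(-3/5, -9/20)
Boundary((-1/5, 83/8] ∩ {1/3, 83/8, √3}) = {1/3, 83/8, √3}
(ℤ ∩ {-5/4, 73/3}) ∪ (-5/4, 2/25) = (-5/4, 2/25)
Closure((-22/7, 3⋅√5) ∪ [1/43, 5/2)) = [-22/7, 3⋅√5]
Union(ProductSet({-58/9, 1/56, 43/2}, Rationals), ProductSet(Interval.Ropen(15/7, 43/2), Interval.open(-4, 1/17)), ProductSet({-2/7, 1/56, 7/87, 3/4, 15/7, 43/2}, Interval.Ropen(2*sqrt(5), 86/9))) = Union(ProductSet({-58/9, 1/56, 43/2}, Rationals), ProductSet({-2/7, 1/56, 7/87, 3/4, 15/7, 43/2}, Interval.Ropen(2*sqrt(5), 86/9)), ProductSet(Interval.Ropen(15/7, 43/2), Interval.open(-4, 1/17)))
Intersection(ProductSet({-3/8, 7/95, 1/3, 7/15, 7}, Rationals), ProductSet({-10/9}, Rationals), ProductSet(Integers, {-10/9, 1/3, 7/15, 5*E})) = EmptySet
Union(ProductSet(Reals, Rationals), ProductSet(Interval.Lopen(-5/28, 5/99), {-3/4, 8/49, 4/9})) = ProductSet(Reals, Rationals)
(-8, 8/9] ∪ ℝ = (-∞, ∞)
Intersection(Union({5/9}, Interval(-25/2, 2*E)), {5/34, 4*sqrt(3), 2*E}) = {5/34, 2*E}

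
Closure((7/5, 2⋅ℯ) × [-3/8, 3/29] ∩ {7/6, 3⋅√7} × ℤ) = ∅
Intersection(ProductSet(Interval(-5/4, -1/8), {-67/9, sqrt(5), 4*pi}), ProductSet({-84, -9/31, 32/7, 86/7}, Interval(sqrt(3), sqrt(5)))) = ProductSet({-9/31}, {sqrt(5)})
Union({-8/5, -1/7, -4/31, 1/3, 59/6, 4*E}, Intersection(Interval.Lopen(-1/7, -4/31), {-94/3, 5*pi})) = {-8/5, -1/7, -4/31, 1/3, 59/6, 4*E}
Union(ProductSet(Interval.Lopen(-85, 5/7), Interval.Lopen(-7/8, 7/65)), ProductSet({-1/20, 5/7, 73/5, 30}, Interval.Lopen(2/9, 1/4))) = Union(ProductSet({-1/20, 5/7, 73/5, 30}, Interval.Lopen(2/9, 1/4)), ProductSet(Interval.Lopen(-85, 5/7), Interval.Lopen(-7/8, 7/65)))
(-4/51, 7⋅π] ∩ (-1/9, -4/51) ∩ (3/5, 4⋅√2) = ∅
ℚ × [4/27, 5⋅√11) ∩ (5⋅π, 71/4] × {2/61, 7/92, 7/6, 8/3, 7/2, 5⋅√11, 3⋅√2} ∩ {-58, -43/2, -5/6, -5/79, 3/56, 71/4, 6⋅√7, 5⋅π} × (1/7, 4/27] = ∅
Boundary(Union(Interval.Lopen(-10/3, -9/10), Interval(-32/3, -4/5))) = {-32/3, -4/5}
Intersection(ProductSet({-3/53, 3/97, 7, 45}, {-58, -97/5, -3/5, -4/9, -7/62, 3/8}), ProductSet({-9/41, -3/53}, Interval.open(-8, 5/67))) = ProductSet({-3/53}, {-3/5, -4/9, -7/62})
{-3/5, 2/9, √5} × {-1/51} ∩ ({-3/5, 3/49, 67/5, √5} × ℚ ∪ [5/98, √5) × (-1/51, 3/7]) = {-3/5, √5} × {-1/51}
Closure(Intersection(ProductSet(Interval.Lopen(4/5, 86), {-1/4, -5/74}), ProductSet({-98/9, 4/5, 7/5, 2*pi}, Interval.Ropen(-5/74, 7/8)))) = ProductSet({7/5, 2*pi}, {-5/74})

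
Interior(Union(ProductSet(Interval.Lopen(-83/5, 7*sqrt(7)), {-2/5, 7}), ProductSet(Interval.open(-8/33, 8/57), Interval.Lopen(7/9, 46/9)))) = ProductSet(Interval.open(-8/33, 8/57), Interval.open(7/9, 46/9))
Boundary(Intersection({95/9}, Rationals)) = {95/9}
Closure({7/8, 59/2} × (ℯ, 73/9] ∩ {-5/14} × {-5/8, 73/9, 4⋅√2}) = ∅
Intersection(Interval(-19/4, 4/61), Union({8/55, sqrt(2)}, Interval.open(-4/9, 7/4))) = Interval.Lopen(-4/9, 4/61)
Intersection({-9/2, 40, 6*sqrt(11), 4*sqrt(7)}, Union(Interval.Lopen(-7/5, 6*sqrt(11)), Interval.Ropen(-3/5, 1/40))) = {6*sqrt(11), 4*sqrt(7)}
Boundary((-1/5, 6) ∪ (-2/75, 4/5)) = {-1/5, 6}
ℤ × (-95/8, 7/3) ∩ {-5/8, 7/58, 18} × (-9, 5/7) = {18} × (-9, 5/7)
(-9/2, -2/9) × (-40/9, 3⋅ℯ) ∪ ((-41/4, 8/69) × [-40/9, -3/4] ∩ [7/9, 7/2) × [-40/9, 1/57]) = (-9/2, -2/9) × (-40/9, 3⋅ℯ)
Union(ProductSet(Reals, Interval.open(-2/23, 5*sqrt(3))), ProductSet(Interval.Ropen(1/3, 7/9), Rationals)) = Union(ProductSet(Interval.Ropen(1/3, 7/9), Rationals), ProductSet(Reals, Interval.open(-2/23, 5*sqrt(3))))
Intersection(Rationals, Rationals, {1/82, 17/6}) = {1/82, 17/6}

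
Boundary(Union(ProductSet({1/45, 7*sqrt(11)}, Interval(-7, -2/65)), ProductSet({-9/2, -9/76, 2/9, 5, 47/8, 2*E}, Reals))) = Union(ProductSet({1/45, 7*sqrt(11)}, Interval(-7, -2/65)), ProductSet({-9/2, -9/76, 2/9, 5, 47/8, 2*E}, Reals))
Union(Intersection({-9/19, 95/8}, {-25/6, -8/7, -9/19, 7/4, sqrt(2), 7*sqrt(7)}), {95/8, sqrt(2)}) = {-9/19, 95/8, sqrt(2)}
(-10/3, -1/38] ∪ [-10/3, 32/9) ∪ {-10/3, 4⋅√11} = [-10/3, 32/9) ∪ {4⋅√11}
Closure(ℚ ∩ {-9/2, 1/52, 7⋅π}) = {-9/2, 1/52}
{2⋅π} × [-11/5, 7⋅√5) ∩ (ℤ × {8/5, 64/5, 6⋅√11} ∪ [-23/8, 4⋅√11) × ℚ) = {2⋅π} × (ℚ ∩ [-11/5, 7⋅√5))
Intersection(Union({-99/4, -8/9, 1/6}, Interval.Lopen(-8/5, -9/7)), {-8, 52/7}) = EmptySet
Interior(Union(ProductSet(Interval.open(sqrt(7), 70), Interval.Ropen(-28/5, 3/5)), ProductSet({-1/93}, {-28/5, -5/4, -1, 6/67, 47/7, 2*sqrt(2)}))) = ProductSet(Interval.open(sqrt(7), 70), Interval.open(-28/5, 3/5))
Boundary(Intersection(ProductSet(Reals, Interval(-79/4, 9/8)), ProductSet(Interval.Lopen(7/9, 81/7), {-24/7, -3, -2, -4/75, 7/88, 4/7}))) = ProductSet(Interval(7/9, 81/7), {-24/7, -3, -2, -4/75, 7/88, 4/7})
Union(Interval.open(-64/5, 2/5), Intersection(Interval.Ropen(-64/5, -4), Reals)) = Interval.Ropen(-64/5, 2/5)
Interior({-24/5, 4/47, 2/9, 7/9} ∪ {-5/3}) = ∅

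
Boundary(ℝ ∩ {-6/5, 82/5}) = {-6/5, 82/5}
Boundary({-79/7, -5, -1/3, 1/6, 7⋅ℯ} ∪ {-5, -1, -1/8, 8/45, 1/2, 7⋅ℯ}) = {-79/7, -5, -1, -1/3, -1/8, 1/6, 8/45, 1/2, 7⋅ℯ}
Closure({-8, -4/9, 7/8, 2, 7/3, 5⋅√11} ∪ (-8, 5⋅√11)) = [-8, 5⋅√11]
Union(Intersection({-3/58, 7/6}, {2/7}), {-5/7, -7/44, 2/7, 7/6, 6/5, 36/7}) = {-5/7, -7/44, 2/7, 7/6, 6/5, 36/7}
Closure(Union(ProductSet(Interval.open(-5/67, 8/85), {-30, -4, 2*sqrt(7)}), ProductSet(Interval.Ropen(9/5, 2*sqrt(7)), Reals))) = Union(ProductSet(Interval(-5/67, 8/85), {-30, -4, 2*sqrt(7)}), ProductSet(Interval(9/5, 2*sqrt(7)), Reals))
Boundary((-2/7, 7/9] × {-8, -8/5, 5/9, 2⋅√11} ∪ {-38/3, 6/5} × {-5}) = ({-38/3, 6/5} × {-5}) ∪ ([-2/7, 7/9] × {-8, -8/5, 5/9, 2⋅√11})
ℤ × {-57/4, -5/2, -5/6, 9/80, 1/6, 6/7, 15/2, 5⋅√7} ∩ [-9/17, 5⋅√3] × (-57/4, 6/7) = {0, 1, …, 8} × {-5/2, -5/6, 9/80, 1/6}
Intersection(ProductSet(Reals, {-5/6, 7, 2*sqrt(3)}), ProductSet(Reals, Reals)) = ProductSet(Reals, {-5/6, 7, 2*sqrt(3)})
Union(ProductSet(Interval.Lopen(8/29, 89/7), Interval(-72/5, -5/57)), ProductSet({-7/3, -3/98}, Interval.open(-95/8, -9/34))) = Union(ProductSet({-7/3, -3/98}, Interval.open(-95/8, -9/34)), ProductSet(Interval.Lopen(8/29, 89/7), Interval(-72/5, -5/57)))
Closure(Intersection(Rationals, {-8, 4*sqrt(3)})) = {-8}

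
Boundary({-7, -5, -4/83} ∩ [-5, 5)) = {-5, -4/83}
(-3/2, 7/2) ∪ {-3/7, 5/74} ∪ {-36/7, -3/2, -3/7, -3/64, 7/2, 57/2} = {-36/7, 57/2} ∪ [-3/2, 7/2]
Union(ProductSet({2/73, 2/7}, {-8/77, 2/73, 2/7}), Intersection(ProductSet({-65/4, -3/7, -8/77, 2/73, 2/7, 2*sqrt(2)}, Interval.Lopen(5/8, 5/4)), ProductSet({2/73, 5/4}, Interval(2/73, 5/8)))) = ProductSet({2/73, 2/7}, {-8/77, 2/73, 2/7})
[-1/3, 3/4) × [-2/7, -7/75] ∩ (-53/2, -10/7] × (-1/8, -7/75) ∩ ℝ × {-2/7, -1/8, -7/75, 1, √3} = ∅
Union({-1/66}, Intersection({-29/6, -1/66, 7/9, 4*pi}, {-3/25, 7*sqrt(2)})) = {-1/66}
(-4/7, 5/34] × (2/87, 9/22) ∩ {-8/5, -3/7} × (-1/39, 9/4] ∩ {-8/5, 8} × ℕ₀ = ∅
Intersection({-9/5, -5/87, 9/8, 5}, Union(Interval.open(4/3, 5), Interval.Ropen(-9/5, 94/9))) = {-9/5, -5/87, 9/8, 5}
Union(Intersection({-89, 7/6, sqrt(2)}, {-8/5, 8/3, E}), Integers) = Integers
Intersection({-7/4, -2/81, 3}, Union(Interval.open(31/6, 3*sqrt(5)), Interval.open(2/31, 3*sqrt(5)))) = {3}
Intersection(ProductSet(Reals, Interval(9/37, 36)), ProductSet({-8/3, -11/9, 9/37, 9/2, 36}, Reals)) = ProductSet({-8/3, -11/9, 9/37, 9/2, 36}, Interval(9/37, 36))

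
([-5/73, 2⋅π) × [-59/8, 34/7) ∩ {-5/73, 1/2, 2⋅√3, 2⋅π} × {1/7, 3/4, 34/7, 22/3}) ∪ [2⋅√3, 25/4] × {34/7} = ({-5/73, 1/2, 2⋅√3} × {1/7, 3/4}) ∪ ([2⋅√3, 25/4] × {34/7})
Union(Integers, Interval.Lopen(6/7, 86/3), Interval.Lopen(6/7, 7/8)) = Union(Integers, Interval.Lopen(6/7, 86/3))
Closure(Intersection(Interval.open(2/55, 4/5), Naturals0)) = EmptySet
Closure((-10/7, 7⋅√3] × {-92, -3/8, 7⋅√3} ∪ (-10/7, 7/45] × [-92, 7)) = ({-10/7, 7/45} × [-92, 7]) ∪ ([-10/7, 7/45] × {-92, 7}) ∪ ((-10/7, 7/45] × [-92, 7)) ∪ ([-10/7, 7⋅√3] × {-92, -3/8, 7⋅√3})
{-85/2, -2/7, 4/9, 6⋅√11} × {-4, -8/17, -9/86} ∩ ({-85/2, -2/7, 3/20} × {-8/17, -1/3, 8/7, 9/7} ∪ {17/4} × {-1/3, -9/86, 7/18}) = {-85/2, -2/7} × {-8/17}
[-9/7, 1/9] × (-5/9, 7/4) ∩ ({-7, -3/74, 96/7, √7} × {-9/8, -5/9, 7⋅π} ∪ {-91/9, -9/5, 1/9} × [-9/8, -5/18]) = {1/9} × (-5/9, -5/18]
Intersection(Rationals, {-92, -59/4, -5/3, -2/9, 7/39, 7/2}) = {-92, -59/4, -5/3, -2/9, 7/39, 7/2}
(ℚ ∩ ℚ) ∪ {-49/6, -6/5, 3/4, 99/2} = ℚ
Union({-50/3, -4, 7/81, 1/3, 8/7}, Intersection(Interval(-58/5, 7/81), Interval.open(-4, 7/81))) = Union({-50/3, 1/3, 8/7}, Interval(-4, 7/81))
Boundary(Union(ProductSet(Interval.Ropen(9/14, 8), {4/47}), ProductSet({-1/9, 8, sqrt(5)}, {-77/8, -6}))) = Union(ProductSet({-1/9, 8, sqrt(5)}, {-77/8, -6}), ProductSet(Interval(9/14, 8), {4/47}))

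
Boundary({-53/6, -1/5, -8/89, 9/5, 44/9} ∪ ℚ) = ℝ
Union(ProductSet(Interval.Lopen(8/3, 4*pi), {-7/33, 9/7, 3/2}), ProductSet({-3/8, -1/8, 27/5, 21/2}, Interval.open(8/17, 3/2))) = Union(ProductSet({-3/8, -1/8, 27/5, 21/2}, Interval.open(8/17, 3/2)), ProductSet(Interval.Lopen(8/3, 4*pi), {-7/33, 9/7, 3/2}))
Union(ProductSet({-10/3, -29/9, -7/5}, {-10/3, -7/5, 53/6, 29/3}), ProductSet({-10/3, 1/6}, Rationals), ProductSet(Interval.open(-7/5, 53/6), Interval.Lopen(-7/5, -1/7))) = Union(ProductSet({-10/3, 1/6}, Rationals), ProductSet({-10/3, -29/9, -7/5}, {-10/3, -7/5, 53/6, 29/3}), ProductSet(Interval.open(-7/5, 53/6), Interval.Lopen(-7/5, -1/7)))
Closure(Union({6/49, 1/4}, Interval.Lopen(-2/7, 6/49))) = Union({1/4}, Interval(-2/7, 6/49))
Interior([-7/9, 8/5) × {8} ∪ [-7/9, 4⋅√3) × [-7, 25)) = (-7/9, 4⋅√3) × (-7, 25)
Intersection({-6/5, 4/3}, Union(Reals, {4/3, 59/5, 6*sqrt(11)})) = {-6/5, 4/3}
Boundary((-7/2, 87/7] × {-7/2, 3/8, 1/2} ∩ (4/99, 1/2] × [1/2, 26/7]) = [4/99, 1/2] × {1/2}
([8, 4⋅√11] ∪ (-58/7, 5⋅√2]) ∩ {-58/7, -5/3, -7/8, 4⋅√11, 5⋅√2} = {-5/3, -7/8, 4⋅√11, 5⋅√2}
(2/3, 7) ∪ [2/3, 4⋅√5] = [2/3, 4⋅√5]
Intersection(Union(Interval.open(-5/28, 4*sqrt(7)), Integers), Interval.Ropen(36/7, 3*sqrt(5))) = Union(Interval.Ropen(36/7, 3*sqrt(5)), Range(6, 7, 1))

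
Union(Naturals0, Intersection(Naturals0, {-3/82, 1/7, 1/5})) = Naturals0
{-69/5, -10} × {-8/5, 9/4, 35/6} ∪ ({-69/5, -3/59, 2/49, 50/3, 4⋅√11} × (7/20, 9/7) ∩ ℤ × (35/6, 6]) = {-69/5, -10} × {-8/5, 9/4, 35/6}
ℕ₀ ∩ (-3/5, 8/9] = {0}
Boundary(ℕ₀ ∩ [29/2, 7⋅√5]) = {15}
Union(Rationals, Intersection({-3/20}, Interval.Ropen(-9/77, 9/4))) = Rationals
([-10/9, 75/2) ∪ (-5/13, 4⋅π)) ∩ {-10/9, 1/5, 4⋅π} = {-10/9, 1/5, 4⋅π}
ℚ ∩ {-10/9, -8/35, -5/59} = {-10/9, -8/35, -5/59}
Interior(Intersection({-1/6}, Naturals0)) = EmptySet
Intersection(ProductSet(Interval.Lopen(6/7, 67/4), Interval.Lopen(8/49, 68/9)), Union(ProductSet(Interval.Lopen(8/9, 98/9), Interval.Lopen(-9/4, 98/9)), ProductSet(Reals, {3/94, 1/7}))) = ProductSet(Interval.Lopen(8/9, 98/9), Interval.Lopen(8/49, 68/9))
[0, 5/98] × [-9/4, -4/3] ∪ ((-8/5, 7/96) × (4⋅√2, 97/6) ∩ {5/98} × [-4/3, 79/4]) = ([0, 5/98] × [-9/4, -4/3]) ∪ ({5/98} × (4⋅√2, 97/6))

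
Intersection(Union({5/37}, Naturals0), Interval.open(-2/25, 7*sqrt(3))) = Union({5/37}, Range(0, 13, 1))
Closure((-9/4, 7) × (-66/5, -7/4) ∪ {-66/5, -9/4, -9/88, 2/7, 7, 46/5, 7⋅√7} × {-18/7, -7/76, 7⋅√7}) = ({-9/4, 7} × [-66/5, -7/4]) ∪ ([-9/4, 7] × {-66/5, -7/4}) ∪ ((-9/4, 7) × (-66/5, -7/4)) ∪ ({-66/5, -9/4, -9/88, 2/7, 7, 46/5, 7⋅√7} × {-18/7, -7/76, 7⋅√7})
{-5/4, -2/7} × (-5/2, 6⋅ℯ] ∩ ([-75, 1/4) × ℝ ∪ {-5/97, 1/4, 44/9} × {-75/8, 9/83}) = {-5/4, -2/7} × (-5/2, 6⋅ℯ]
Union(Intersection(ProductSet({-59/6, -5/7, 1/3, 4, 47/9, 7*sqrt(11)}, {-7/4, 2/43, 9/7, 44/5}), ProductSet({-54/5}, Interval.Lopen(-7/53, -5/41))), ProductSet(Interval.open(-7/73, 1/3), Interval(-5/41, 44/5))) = ProductSet(Interval.open(-7/73, 1/3), Interval(-5/41, 44/5))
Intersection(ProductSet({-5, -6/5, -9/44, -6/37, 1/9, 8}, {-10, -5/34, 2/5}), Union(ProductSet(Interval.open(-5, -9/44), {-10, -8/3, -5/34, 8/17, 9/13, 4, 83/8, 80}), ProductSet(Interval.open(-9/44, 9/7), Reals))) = Union(ProductSet({-6/5}, {-10, -5/34}), ProductSet({-6/37, 1/9}, {-10, -5/34, 2/5}))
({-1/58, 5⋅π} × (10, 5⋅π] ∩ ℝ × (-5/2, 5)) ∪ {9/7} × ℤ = {9/7} × ℤ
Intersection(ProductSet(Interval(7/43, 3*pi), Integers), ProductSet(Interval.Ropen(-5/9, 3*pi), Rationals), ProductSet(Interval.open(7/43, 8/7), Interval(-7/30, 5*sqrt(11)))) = ProductSet(Interval.open(7/43, 8/7), Range(0, 17, 1))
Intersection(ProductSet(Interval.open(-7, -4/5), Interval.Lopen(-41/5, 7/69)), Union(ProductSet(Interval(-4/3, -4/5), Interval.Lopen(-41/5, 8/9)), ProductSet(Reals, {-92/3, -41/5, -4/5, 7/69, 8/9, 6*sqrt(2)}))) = Union(ProductSet(Interval.open(-7, -4/5), {-4/5, 7/69}), ProductSet(Interval.Ropen(-4/3, -4/5), Interval.Lopen(-41/5, 7/69)))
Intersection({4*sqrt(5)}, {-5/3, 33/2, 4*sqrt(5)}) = {4*sqrt(5)}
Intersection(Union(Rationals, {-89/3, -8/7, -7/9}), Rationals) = Rationals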